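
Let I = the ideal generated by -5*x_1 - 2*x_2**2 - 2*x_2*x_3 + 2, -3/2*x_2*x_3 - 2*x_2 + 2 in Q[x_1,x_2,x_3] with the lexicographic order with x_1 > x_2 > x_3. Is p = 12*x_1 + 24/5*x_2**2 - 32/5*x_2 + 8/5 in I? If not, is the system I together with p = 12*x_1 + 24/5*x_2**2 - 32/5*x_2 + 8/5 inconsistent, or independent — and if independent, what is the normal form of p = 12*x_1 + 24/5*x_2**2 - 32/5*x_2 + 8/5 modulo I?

12*x_1 + 24/5*x_2**2 - 32/5*x_2 + 8/5 lies in I (it reduces to 0).

First compute the reduced Gröbner basis of I by Buchberger's algorithm.
f_1 = -5*x_1 - 2*x_2**2 - 2*x_2*x_3 + 2, LT = x_1.
f_2 = -3/2*x_2*x_3 - 2*x_2 + 2, LT = x_2*x_3.

The S-polynomials (S(f_1,f_2)) all reduce to 0 modulo the current basis, so we have a Gröbner basis.
Inter-reduce: drop elements whose leading term is divisible by another's, tail-reduce, and make monic.
Reduced Gröbner basis: {x_1 + 2/5*x_2**2 - 8/15*x_2 + 2/15, x_2*x_3 + 4/3*x_2 - 4/3}.
Label its elements g_1 = x_1 + 2/5*x_2**2 - 8/15*x_2 + 2/15, g_2 = x_2*x_3 + 4/3*x_2 - 4/3.

Reduce p = 12*x_1 + 24/5*x_2**2 - 32/5*x_2 + 8/5 modulo G:
  leading term x_1: subtract (12)·g_1 from 12*x_1 + 24/5*x_2**2 - 32/5*x_2 + 8/5 → 0
  normal form = 0.
Since the normal form is 0, p ∈ I.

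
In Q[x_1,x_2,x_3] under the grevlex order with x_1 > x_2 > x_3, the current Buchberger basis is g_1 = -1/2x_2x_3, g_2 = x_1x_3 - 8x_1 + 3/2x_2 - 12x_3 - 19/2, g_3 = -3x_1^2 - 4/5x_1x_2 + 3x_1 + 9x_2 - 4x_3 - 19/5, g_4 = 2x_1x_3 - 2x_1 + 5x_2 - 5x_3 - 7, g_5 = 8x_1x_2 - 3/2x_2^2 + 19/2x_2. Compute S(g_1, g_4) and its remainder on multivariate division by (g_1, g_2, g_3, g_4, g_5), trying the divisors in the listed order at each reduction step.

S(g_1, g_4) = x_1x_2 - 5/2x_2^2 + 5/2x_2x_3 + 7/2x_2; remainder on division = -37/16x_2^2 + 37/16x_2.

lcm(LM(g_1), LM(g_4)) = x_1x_2x_3.
S = (lcm/LT(g_1))·g_1 − (lcm/LT(g_4))·g_4 = x_1x_2 - 5/2x_2^2 + 5/2x_2x_3 + 7/2x_2.
Reduce S modulo (g_1, g_2, g_3, g_4, g_5) in that order:
  leading term x_1x_2: subtract (1/8)·g_5 from x_1x_2 - 5/2x_2^2 + 5/2x_2x_3 + 7/2x_2 → -37/16x_2^2 + 5/2x_2x_3 + 37/16x_2
  leading term x_2^2: no divisor's leading term divides it; move -37/16x_2^2 to the remainder.
  leading term x_2x_3: subtract (-5)·g_1 from 5/2x_2x_3 + 37/16x_2 → 37/16x_2
  leading term x_2: no divisor's leading term divides it; move 37/16x_2 to the remainder.
The remainder -37/16x_2^2 + 37/16x_2 is nonzero, so it would be added as the next basis element.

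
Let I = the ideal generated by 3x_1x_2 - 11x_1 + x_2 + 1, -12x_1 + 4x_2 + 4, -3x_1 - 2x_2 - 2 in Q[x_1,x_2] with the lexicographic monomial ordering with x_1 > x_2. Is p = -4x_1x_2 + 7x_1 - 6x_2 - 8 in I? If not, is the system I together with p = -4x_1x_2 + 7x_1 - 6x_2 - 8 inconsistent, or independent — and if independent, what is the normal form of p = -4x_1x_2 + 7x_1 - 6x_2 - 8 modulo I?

First compute the reduced Gröbner basis of I by Buchberger's algorithm.
f_1 = 3x_1x_2 - 11x_1 + x_2 + 1, LT = x_1x_2.
f_2 = -12x_1 + 4x_2 + 4, LT = x_1.
f_3 = -3x_1 - 2x_2 - 2, LT = x_1.

S(f_1,f_2): lcm = x_1x_2. S = -\tfrac{11}{3}x_1 + \tfrac{1}{3}x_2^{2} + \tfrac{2}{3}x_2 + \tfrac{1}{3}.
  leading term x_1: subtract (\tfrac{11}{36})·f_2 from -\tfrac{11}{3}x_1 + \tfrac{1}{3}x_2^{2} + \tfrac{2}{3}x_2 + \tfrac{1}{3} → \tfrac{1}{3}x_2^{2} - \tfrac{5}{9}x_2 - \tfrac{8}{9}
  leading term x_2^{2}: no divisor's leading term divides it; move \tfrac{1}{3}x_2^{2} to the remainder.
  leading term x_2: no divisor's leading term divides it; move -\tfrac{5}{9}x_2 to the remainder.
  leading term 1: no divisor's leading term divides it; move -\tfrac{8}{9} to the remainder.
  remainder \tfrac{1}{3}x_2^{2} - \tfrac{5}{9}x_2 - \tfrac{8}{9} ≠ 0; add h_4 = \tfrac{1}{3}x_2^{2} - \tfrac{5}{9}x_2 - \tfrac{8}{9} to the basis.

S(f_1,f_3): lcm = x_1x_2. S = -\tfrac{11}{3}x_1 - \tfrac{2}{3}x_2^{2} - \tfrac{1}{3}x_2 + \tfrac{1}{3}.
  leading term x_1: subtract (\tfrac{11}{36})·f_2 from -\tfrac{11}{3}x_1 - \tfrac{2}{3}x_2^{2} - \tfrac{1}{3}x_2 + \tfrac{1}{3} → -\tfrac{2}{3}x_2^{2} - \tfrac{14}{9}x_2 - \tfrac{8}{9}
  leading term x_2^{2}: subtract (-2)·h_4 from -\tfrac{2}{3}x_2^{2} - \tfrac{14}{9}x_2 - \tfrac{8}{9} → -\tfrac{8}{3}x_2 - \tfrac{8}{3}
  leading term x_2: no divisor's leading term divides it; move -\tfrac{8}{3}x_2 to the remainder.
  leading term 1: no divisor's leading term divides it; move -\tfrac{8}{3} to the remainder.
  remainder -\tfrac{8}{3}x_2 - \tfrac{8}{3} ≠ 0; add h_5 = -\tfrac{8}{3}x_2 - \tfrac{8}{3} to the basis.

The other S-polynomials (S(f_2,f_3), S(f_1,h_4), S(f_2,h_4), S(f_3,h_4), S(f_1,h_5), S(f_2,h_5), S(f_3,h_5), S(h_4,h_5)) all reduce to 0 modulo the current basis, so we have a Gröbner basis.
Inter-reduce: drop elements whose leading term is divisible by another's, tail-reduce, and make monic.
Reduced Gröbner basis: {x_1, x_2 + 1}.
Label its elements g_1 = x_1, g_2 = x_2 + 1.

Reduce p = -4x_1x_2 + 7x_1 - 6x_2 - 8 modulo G:
  leading term x_1x_2: subtract (-4x_2)·g_1 from -4x_1x_2 + 7x_1 - 6x_2 - 8 → 7x_1 - 6x_2 - 8
  leading term x_1: subtract (7)·g_1 from 7x_1 - 6x_2 - 8 → -6x_2 - 8
  leading term x_2: subtract (-6)·g_2 from -6x_2 - 8 → -2
  leading term 1: no divisor's leading term divides it; move -2 to the remainder.
  normal form = -2.
The normal form is nonzero, so p ∉ I. Since p minus its normal form lies in I, I + (p) = I + (r) where r = -2; decide whether this ideal is the whole ring.
Here r = -2 is a nonzero constant, hence a unit: 1 ∈ I + (p), the Gröbner basis of I + (p) is {1}, and the enlarged system has no common solution — adjoining p is inconsistent.

The remainder on division by a Gröbner basis is unique — it is the normal form.

Adjoining -4x_1x_2 + 7x_1 - 6x_2 - 8 makes the ideal the whole ring: the system is inconsistent.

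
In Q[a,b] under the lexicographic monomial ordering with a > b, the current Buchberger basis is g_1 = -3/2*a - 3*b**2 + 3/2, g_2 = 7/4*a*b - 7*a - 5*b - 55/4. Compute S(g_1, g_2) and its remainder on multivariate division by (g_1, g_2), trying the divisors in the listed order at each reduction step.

lcm(LM(g_1), LM(g_2)) = a*b.
S = (lcm/LT(g_1))·g_1 − (lcm/LT(g_2))·g_2 = 4*a + 2*b**3 + 13/7*b + 55/7.
Reduce S modulo (g_1, g_2) in that order:
  leading term a: subtract (-8/3)·g_1 from 4*a + 2*b**3 + 13/7*b + 55/7 → 2*b**3 - 8*b**2 + 13/7*b + 83/7
  leading term b**3: no divisor's leading term divides it; move 2*b**3 to the remainder.
  leading term b**2: no divisor's leading term divides it; move -8*b**2 to the remainder.
  leading term b: no divisor's leading term divides it; move 13/7*b to the remainder.
  leading term 1: no divisor's leading term divides it; move 83/7 to the remainder.
The remainder 2*b**3 - 8*b**2 + 13/7*b + 83/7 is nonzero, so it would be added as the next basis element.

S(g_1, g_2) = 4*a + 2*b**3 + 13/7*b + 55/7; remainder on division = 2*b**3 - 8*b**2 + 13/7*b + 83/7.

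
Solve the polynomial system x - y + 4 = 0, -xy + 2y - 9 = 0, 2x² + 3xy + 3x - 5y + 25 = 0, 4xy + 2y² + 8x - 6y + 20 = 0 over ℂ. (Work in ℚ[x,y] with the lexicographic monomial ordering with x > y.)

{(-1, 3)}

Compute a lex Gröbner basis by Buchberger's algorithm.
f_1 = x - y + 4, LT = x.
f_2 = -xy + 2y - 9, LT = xy.
f_3 = 2x² + 3xy + 3x - 5y + 25, LT = x².
f_4 = 4xy + 8x + 2y² - 6y + 20, LT = xy.

S(f_1,f_2): lcm = xy. S = -y² + 6y - 9.
  reduce S modulo (f_1, f_2, f_3, f_4):
  remainder -y² + 6y - 9 ≠ 0; add h_5 = -y² + 6y - 9 to the basis.

S(f_1,f_4): lcm = xy. S = -2x - 3/2y² + 11/2y - 5.
  reduce S modulo (f_1, f_2, f_3, f_4, h_5):
  remainder -11/2y + 33/2 ≠ 0; add h_6 = -11/2y + 33/2 to the basis.

The other S-polynomials (S(f_1,f_3), S(f_2,f_3), S(f_2,f_4), S(f_3,f_4), S(f_1,h_5), S(f_2,h_5), S(f_3,h_5), S(f_4,h_5), S(f_1,h_6), S(f_2,h_6), S(f_3,h_6), S(f_4,h_6), S(h_5,h_6)) all reduce to 0 modulo the current basis, so we have a Gröbner basis.
Inter-reduce: drop elements whose leading term is divisible by another's, tail-reduce, and make monic.
Reduced Gröbner basis: {x + 1, y - 3}.

Since the basis is lex-ordered, y - 3 is univariate in y. Its roots are {3}. Back-substituting each root into the other basis elements fixes the other coordinates.
  y = 3: the earlier basis element becomes x + 1 = 0, giving x = -1 — point (-1, 3).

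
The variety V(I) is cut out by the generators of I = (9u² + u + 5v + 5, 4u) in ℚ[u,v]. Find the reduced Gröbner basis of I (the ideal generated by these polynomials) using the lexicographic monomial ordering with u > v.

G = {u, v + 1}

f_1 = 9u² + u + 5v + 5, LT = u².
f_2 = 4u, LT = u.

S(f_1,f_2): lcm = u². S = 1/9u + 5/9v + 5/9.
  leading term u: subtract (1/36)·f_2 from 1/9u + 5/9v + 5/9 → 5/9v + 5/9
  leading term v: no divisor's leading term divides it; move 5/9v to the remainder.
  leading term 1: no divisor's leading term divides it; move 5/9 to the remainder.
  remainder 5/9v + 5/9 ≠ 0; add g_3 = 5/9v + 5/9 to the basis.

The other S-polynomials (S(f_1,g_3), S(f_2,g_3)) all reduce to 0 modulo the current basis, so we have a Gröbner basis.
Inter-reduce: drop elements whose leading term is divisible by another's, tail-reduce, and make monic.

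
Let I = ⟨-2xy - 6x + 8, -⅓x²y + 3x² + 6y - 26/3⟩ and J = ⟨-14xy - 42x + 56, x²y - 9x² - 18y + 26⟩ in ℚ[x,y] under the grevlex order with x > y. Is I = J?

Yes, the ideals are equal.

Since reduced Gröbner bases are canonical representatives of ideals under a given ordering, it suffices to compute and compare them.
Buchberger on the first generating set:
f_1 = -2xy - 6x + 8, LT = xy.
f_2 = -⅓x²y + 3x² + 6y - 26/3, LT = x²y.

S(f_1,f_2): lcm = x²y. S = 12x² - 4x + 18y - 26.
  leading term x²: no divisor's leading term divides it; move 12x² to the remainder.
  leading term x: no divisor's leading term divides it; move -4x to the remainder.
  leading term y: no divisor's leading term divides it; move 18y to the remainder.
  leading term 1: no divisor's leading term divides it; move -26 to the remainder.
  remainder 12x² - 4x + 18y - 26 ≠ 0; add g_3 = 12x² - 4x + 18y - 26 to the basis.

S(f_1,g_3): lcm = x²y. S = 3x² + ⅓xy - 3/2y² - 4x + 13/6y.
  leading term x²: subtract (¼)·g_3 from 3x² + ⅓xy - 3/2y² - 4x + 13/6y → ⅓xy - 3/2y² - 3x - 7/3y + 13/2
  leading term xy: subtract (-⅙)·f_1 from ⅓xy - 3/2y² - 3x - 7/3y + 13/2 → -3/2y² - 4x - 7/3y + 47/6
  leading term y²: no divisor's leading term divides it; move -3/2y² to the remainder.
  leading term x: no divisor's leading term divides it; move -4x to the remainder.
  leading term y: no divisor's leading term divides it; move -7/3y to the remainder.
  leading term 1: no divisor's leading term divides it; move 47/6 to the remainder.
  remainder -3/2y² - 4x - 7/3y + 47/6 ≠ 0; add g_4 = -3/2y² - 4x - 7/3y + 47/6 to the basis.

S(f_2,g_3): lcm = x²y. S = -9x² + ⅓xy - 3/2y² - 95/6y + 26.
  leading term x²: subtract (-¾)·g_3 from -9x² + ⅓xy - 3/2y² - 95/6y + 26 → ⅓xy - 3/2y² - 3x - 7/3y + 13/2
  leading term xy: subtract (-⅙)·f_1 from ⅓xy - 3/2y² - 3x - 7/3y + 13/2 → -3/2y² - 4x - 7/3y + 47/6
  leading term y²: subtract (1)·g_4 from -3/2y² - 4x - 7/3y + 47/6 → 0
  remainder 0.

S(f_1,g_4): lcm = xy². S = -8/3x² + 13/9xy + 47/9x - 4y.
  leading term x²: subtract (-2/9)·g_3 from -8/3x² + 13/9xy + 47/9x - 4y → 13/9xy + 13/3x - 52/9
  leading term xy: subtract (-13/18)·f_1 from 13/9xy + 13/3x - 52/9 → 0
  remainder 0.

S(f_2,g_4): lcm = x²y². S = -8/3x³ - 95/9x²y + 47/9x² - 18y² + 26y.
  leading term x³: subtract (-2/9x)·g_3 from -8/3x³ - 95/9x²y + 47/9x² - 18y² + 26y → -95/9x²y + 13/3x² + 4xy - 18y² - 52/9x + 26y
  leading term x²y: subtract (95/18x)·f_1 from -95/9x²y + 13/3x² + 4xy - 18y² - 52/9x + 26y → 36x² + 4xy - 18y² - 48x + 26y
  leading term x²: subtract (3)·g_3 from 36x² + 4xy - 18y² - 48x + 26y → 4xy - 18y² - 36x - 28y + 78
  leading term xy: subtract (-2)·f_1 from 4xy - 18y² - 36x - 28y + 78 → -18y² - 48x - 28y + 94
  leading term y²: subtract (12)·g_4 from -18y² - 48x - 28y + 94 → 0
  remainder 0.

S(g_3,g_4): leading monomials are coprime, so the S-polynomial reduces to 0 (Buchberger's first criterion).
Every S-polynomial of the final basis reduces to 0, so we have a Gröbner basis.
Inter-reduce: drop elements whose leading term is divisible by another's, tail-reduce, and make monic.
Reduced Gröbner basis: {x² - ⅓x + 3/2y - 13/6, xy + 3x - 4, y² + 8/3x + 14/9y - 47/9}.

Buchberger on the second generating set:
h_1 = -14xy - 42x + 56, LT = xy.
h_2 = x²y - 9x² - 18y + 26, LT = x²y.

S(h_1,h_2): lcm = x²y. S = 12x² - 4x + 18y - 26.
  leading term x²: no divisor's leading term divides it; move 12x² to the remainder.
  leading term x: no divisor's leading term divides it; move -4x to the remainder.
  leading term y: no divisor's leading term divides it; move 18y to the remainder.
  leading term 1: no divisor's leading term divides it; move -26 to the remainder.
  remainder 12x² - 4x + 18y - 26 ≠ 0; add k_3 = 12x² - 4x + 18y - 26 to the basis.

S(h_1,k_3): lcm = x²y. S = 3x² + ⅓xy - 3/2y² - 4x + 13/6y.
  leading term x²: subtract (¼)·k_3 from 3x² + ⅓xy - 3/2y² - 4x + 13/6y → ⅓xy - 3/2y² - 3x - 7/3y + 13/2
  leading term xy: subtract (-1/42)·h_1 from ⅓xy - 3/2y² - 3x - 7/3y + 13/2 → -3/2y² - 4x - 7/3y + 47/6
  leading term y²: no divisor's leading term divides it; move -3/2y² to the remainder.
  leading term x: no divisor's leading term divides it; move -4x to the remainder.
  leading term y: no divisor's leading term divides it; move -7/3y to the remainder.
  leading term 1: no divisor's leading term divides it; move 47/6 to the remainder.
  remainder -3/2y² - 4x - 7/3y + 47/6 ≠ 0; add k_4 = -3/2y² - 4x - 7/3y + 47/6 to the basis.

S(h_2,k_3): lcm = x²y. S = -9x² + ⅓xy - 3/2y² - 95/6y + 26.
  leading term x²: subtract (-¾)·k_3 from -9x² + ⅓xy - 3/2y² - 95/6y + 26 → ⅓xy - 3/2y² - 3x - 7/3y + 13/2
  leading term xy: subtract (-1/42)·h_1 from ⅓xy - 3/2y² - 3x - 7/3y + 13/2 → -3/2y² - 4x - 7/3y + 47/6
  leading term y²: subtract (1)·k_4 from -3/2y² - 4x - 7/3y + 47/6 → 0
  remainder 0.

S(h_1,k_4): lcm = xy². S = -8/3x² + 13/9xy + 47/9x - 4y.
  leading term x²: subtract (-2/9)·k_3 from -8/3x² + 13/9xy + 47/9x - 4y → 13/9xy + 13/3x - 52/9
  leading term xy: subtract (-13/126)·h_1 from 13/9xy + 13/3x - 52/9 → 0
  remainder 0.

S(h_2,k_4): lcm = x²y². S = -8/3x³ - 95/9x²y + 47/9x² - 18y² + 26y.
  leading term x³: subtract (-2/9x)·k_3 from -8/3x³ - 95/9x²y + 47/9x² - 18y² + 26y → -95/9x²y + 13/3x² + 4xy - 18y² - 52/9x + 26y
  leading term x²y: subtract (95/126x)·h_1 from -95/9x²y + 13/3x² + 4xy - 18y² - 52/9x + 26y → 36x² + 4xy - 18y² - 48x + 26y
  leading term x²: subtract (3)·k_3 from 36x² + 4xy - 18y² - 48x + 26y → 4xy - 18y² - 36x - 28y + 78
  leading term xy: subtract (-2/7)·h_1 from 4xy - 18y² - 36x - 28y + 78 → -18y² - 48x - 28y + 94
  leading term y²: subtract (12)·k_4 from -18y² - 48x - 28y + 94 → 0
  remainder 0.

S(k_3,k_4): leading monomials are coprime, so the S-polynomial reduces to 0 (Buchberger's first criterion).
Every S-polynomial of the final basis reduces to 0, so we have a Gröbner basis.
Inter-reduce: drop elements whose leading term is divisible by another's, tail-reduce, and make monic.
Reduced Gröbner basis: {x² - ⅓x + 3/2y - 13/6, xy + 3x - 4, y² + 8/3x + 14/9y - 47/9}.

Same reduced basis, so the two generating sets span the same ideal.
The choice of monomial ordering does not affect the verdict — as long as both bases are computed under the same ordering, their equality decides ideal equality.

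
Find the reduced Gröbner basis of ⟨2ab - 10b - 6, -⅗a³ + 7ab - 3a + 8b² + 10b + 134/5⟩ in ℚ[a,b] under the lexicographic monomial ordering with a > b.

G = {a - 40/27b⁴ - 25/3b³ + 211/27b² + 80/3b + 10, b⁵ + 45/8b⁴ - 211/40b³ - 18b² - 81/8b - 81/40}

f_1 = 2ab - 10b - 6, LT = ab.
f_2 = -⅗a³ + 7ab - 3a + 8b² + 10b + 134/5, LT = a³.

S(f_1,f_2): lcm = a³b. S = -5a²b - 3a² + 35/3ab² - 5ab + 40/3b³ + 50/3b² + 134/3b.
  reduce S modulo (f_1, f_2):
  remainder -3a² - 15a + 40/3b³ + 75b² - 211/3b - 90 ≠ 0; add g_3 = -3a² - 15a + 40/3b³ + 75b² - 211/3b - 90 to the basis.

S(f_1,g_3): lcm = a²b. S = -10ab - 3a + 40/9b⁴ + 25b³ - 211/9b² - 30b.
  reduce S modulo (f_1, f_2, g_3):
  remainder -3a + 40/9b⁴ + 25b³ - 211/9b² - 80b - 30 ≠ 0; add g_4 = -3a + 40/9b⁴ + 25b³ - 211/9b² - 80b - 30 to the basis.

S(f_1,g_4): lcm = ab. S = 40/27b⁵ + 25/3b⁴ - 211/27b³ - 80/3b² - 15b - 3.
  reduce S modulo (f_1, f_2, g_3, g_4):
  remainder 40/27b⁵ + 25/3b⁴ - 211/27b³ - 80/3b² - 15b - 3 ≠ 0; add g_5 = 40/27b⁵ + 25/3b⁴ - 211/27b³ - 80/3b² - 15b - 3 to the basis.

The other S-polynomials (S(f_2,g_3), S(f_2,g_4), S(g_3,g_4), S(f_1,g_5), S(f_2,g_5), S(g_3,g_5), S(g_4,g_5)) all reduce to 0 modulo the current basis, so we have a Gröbner basis.
Inter-reduce: drop elements whose leading term is divisible by another's, tail-reduce, and make monic.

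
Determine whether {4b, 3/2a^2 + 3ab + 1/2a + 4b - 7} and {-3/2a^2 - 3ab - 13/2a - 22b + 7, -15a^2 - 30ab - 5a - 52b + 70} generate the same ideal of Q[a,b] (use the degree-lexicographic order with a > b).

For a fixed monomial order, each ideal has a unique reduced Gröbner basis; comparing bases decides equality.
Buchberger on the first generating set:
f_1 = 4b, LT = b.
f_2 = 3/2a^2 + 3ab + 1/2a + 4b - 7, LT = a^2.

The S-polynomials (S(f_1,f_2)) all reduce to 0 modulo the current basis, so we have a Gröbner basis.
Inter-reduce: drop elements whose leading term is divisible by another's, tail-reduce, and make monic.
Reduced Gröbner basis: {a^2 + 1/3a - 14/3, b}.

Buchberger on the second generating set:
h_1 = -3/2a^2 - 3ab - 13/2a - 22b + 7, LT = a^2.
h_2 = -15a^2 - 30ab - 5a - 52b + 70, LT = a^2.

S(h_1,h_2): lcm = a^2. S = 4a + 56/5b.
  reduce S modulo (h_1, h_2):
  remainder 4a + 56/5b ≠ 0; add k_3 = 4a + 56/5b to the basis.

S(h_1,k_3): lcm = a^2. S = -4/5ab + 13/3a + 44/3b - 14/3.
  reduce S modulo (h_1, h_2, k_3):
  remainder 56/25b^2 + 38/15b - 14/3 ≠ 0; add k_4 = 56/25b^2 + 38/15b - 14/3 to the basis.

The other S-polynomials (S(h_2,k_3), S(h_1,k_4), S(h_2,k_4), S(k_3,k_4)) all reduce to 0 modulo the current basis, so we have a Gröbner basis.
Inter-reduce: drop elements whose leading term is divisible by another's, tail-reduce, and make monic.
Reduced Gröbner basis: {b^2 + 95/84b - 25/12, a + 14/5b}.

The bases are distinct; the ideals are different.

No, the ideals differ.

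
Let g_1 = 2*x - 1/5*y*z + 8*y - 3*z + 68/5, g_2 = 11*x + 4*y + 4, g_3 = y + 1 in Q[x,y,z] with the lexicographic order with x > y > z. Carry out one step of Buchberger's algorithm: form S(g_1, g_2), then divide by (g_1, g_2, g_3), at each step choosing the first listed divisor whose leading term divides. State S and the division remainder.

S(g_1, g_2) = -1/10*y*z + 40/11*y - 3/2*z + 354/55; remainder on division = -7/5*z + 14/5.

lcm(LM(g_1), LM(g_2)) = x.
S = (lcm/LT(g_1))·g_1 − (lcm/LT(g_2))·g_2 = -1/10*y*z + 40/11*y - 3/2*z + 354/55.
Reduce S modulo (g_1, g_2, g_3) in that order:
  leading term y*z: subtract (-1/10*z)·g_3 from -1/10*y*z + 40/11*y - 3/2*z + 354/55 → 40/11*y - 7/5*z + 354/55
  leading term y: subtract (40/11)·g_3 from 40/11*y - 7/5*z + 354/55 → -7/5*z + 14/5
  leading term z: no divisor's leading term divides it; move -7/5*z to the remainder.
  leading term 1: no divisor's leading term divides it; move 14/5 to the remainder.
The remainder -7/5*z + 14/5 is nonzero, so it would be added as the next basis element.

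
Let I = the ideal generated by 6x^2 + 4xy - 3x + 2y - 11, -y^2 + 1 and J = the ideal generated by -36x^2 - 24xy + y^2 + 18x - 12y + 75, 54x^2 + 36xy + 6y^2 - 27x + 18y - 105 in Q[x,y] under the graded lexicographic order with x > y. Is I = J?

Two ideals are equal iff their reduced Gröbner bases coincide (the reduced basis is unique for a fixed ordering).
Buchberger on the first generating set:
f_1 = 6x^2 + 4xy - 3x + 2y - 11, LT = x^2.
f_2 = -y^2 + 1, LT = y^2.

The S-polynomials (S(f_1,f_2)) all reduce to 0 modulo the current basis, so we have a Gröbner basis.
Inter-reduce: drop elements whose leading term is divisible by another's, tail-reduce, and make monic.
Reduced Gröbner basis: {x^2 + 2/3xy - 1/2x + 1/3y - 11/6, y^2 - 1}.

Buchberger on the second generating set:
h_1 = -36x^2 - 24xy + y^2 + 18x - 12y + 75, LT = x^2.
h_2 = 54x^2 + 36xy + 6y^2 - 27x + 18y - 105, LT = x^2.

S(h_1,h_2): lcm = x^2. S = -5/36y^2 - 5/36.
  reduce S modulo (h_1, h_2):
  remainder -5/36y^2 - 5/36 ≠ 0; add k_3 = -5/36y^2 - 5/36 to the basis.

The other S-polynomials (S(h_1,k_3), S(h_2,k_3)) all reduce to 0 modulo the current basis, so we have a Gröbner basis.
Inter-reduce: drop elements whose leading term is divisible by another's, tail-reduce, and make monic.
Reduced Gröbner basis: {x^2 + 2/3xy - 1/2x + 1/3y - 37/18, y^2 + 1}.

These differ, so the ideals are not equal.

No, the ideals differ.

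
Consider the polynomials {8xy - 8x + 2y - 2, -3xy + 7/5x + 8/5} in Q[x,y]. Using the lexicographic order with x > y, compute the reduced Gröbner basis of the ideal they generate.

G = {x - 15/32y - 17/32, y^2 + 2/3y - 5/3}

The reduced Gröbner basis is the canonical form of the ideal for this ordering.

f_1 = 8xy - 8x + 2y - 2, LT = xy.
f_2 = -3xy + 7/5x + 8/5, LT = xy.

S(f_1,f_2): lcm = xy. S = -8/15x + 1/4y + 17/60.
  leading term x: no divisor's leading term divides it; move -8/15x to the remainder.
  leading term y: no divisor's leading term divides it; move 1/4y to the remainder.
  leading term 1: no divisor's leading term divides it; move 17/60 to the remainder.
  remainder -8/15x + 1/4y + 17/60 ≠ 0; add g_3 = -8/15x + 1/4y + 17/60 to the basis.

S(f_1,g_3): lcm = xy. S = -x + 15/32y^2 + 25/32y - 1/4.
  leading term x: subtract (15/8)·g_3 from -x + 15/32y^2 + 25/32y - 1/4 → 15/32y^2 + 5/16y - 25/32
  leading term y^2: no divisor's leading term divides it; move 15/32y^2 to the remainder.
  leading term y: no divisor's leading term divides it; move 5/16y to the remainder.
  leading term 1: no divisor's leading term divides it; move -25/32 to the remainder.
  remainder 15/32y^2 + 5/16y - 25/32 ≠ 0; add g_4 = 15/32y^2 + 5/16y - 25/32 to the basis.

The other S-polynomials (S(f_2,g_3), S(f_1,g_4), S(f_2,g_4), S(g_3,g_4)) all reduce to 0 modulo the current basis, so we have a Gröbner basis.
Inter-reduce: drop elements whose leading term is divisible by another's, tail-reduce, and make monic.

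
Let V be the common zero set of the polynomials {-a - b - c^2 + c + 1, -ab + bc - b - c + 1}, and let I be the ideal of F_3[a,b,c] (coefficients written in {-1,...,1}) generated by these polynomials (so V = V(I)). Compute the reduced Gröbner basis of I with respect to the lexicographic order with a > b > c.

G = {a + b + c^2 - c - 1, b^2 + bc^2 + b - c + 1}

The reduced Gröbner basis is the canonical form of the ideal for this ordering.

f_1 = -a - b - c^2 + c + 1, LT = a.
f_2 = -ab + bc - b - c + 1, LT = ab.

S(f_1,f_2): lcm = ab. S = b^2 + bc^2 + b - c + 1.
  reduce S modulo (f_1, f_2):
  remainder b^2 + bc^2 + b - c + 1 ≠ 0; add g_3 = b^2 + bc^2 + b - c + 1 to the basis.

The other S-polynomials (S(f_1,g_3), S(f_2,g_3)) all reduce to 0 modulo the current basis, so we have a Gröbner basis.
Inter-reduce: drop elements whose leading term is divisible by another's, tail-reduce, and make monic.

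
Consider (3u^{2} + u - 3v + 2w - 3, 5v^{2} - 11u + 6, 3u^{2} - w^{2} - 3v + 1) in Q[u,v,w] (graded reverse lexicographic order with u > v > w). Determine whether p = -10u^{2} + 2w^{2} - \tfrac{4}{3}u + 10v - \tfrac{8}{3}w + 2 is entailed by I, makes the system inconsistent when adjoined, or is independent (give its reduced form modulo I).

-10u^{2} + 2w^{2} - \tfrac{4}{3}u + 10v - \tfrac{8}{3}w + 2 lies in I (it reduces to 0).

First compute the reduced Gröbner basis of I by Buchberger's algorithm.
f_1 = 3u^{2} + u - 3v + 2w - 3, LT = u^{2}.
f_2 = 5v^{2} - 11u + 6, LT = v^{2}.
f_3 = 3u^{2} - w^{2} - 3v + 1, LT = u^{2}.

S(f_1,f_3): lcm = u^{2}. S = \tfrac{1}{3}w^{2} + \tfrac{1}{3}u + \tfrac{2}{3}w - \tfrac{4}{3}.
  leading term w^{2}: no divisor's leading term divides it; move \tfrac{1}{3}w^{2} to the remainder.
  leading term u: no divisor's leading term divides it; move \tfrac{1}{3}u to the remainder.
  leading term w: no divisor's leading term divides it; move \tfrac{2}{3}w to the remainder.
  leading term 1: no divisor's leading term divides it; move -\tfrac{4}{3} to the remainder.
  remainder \tfrac{1}{3}w^{2} + \tfrac{1}{3}u + \tfrac{2}{3}w - \tfrac{4}{3} ≠ 0; add h_4 = \tfrac{1}{3}w^{2} + \tfrac{1}{3}u + \tfrac{2}{3}w - \tfrac{4}{3} to the basis.

The other S-polynomials (S(f_1,f_2), S(f_2,f_3), S(f_1,h_4), S(f_2,h_4), S(f_3,h_4)) all reduce to 0 modulo the current basis, so we have a Gröbner basis.
Inter-reduce: drop elements whose leading term is divisible by another's, tail-reduce, and make monic.
Reduced Gröbner basis: {u^{2} + \tfrac{1}{3}u - v + \tfrac{2}{3}w - 1, v^{2} - \tfrac{11}{5}u + \tfrac{6}{5}, w^{2} + u + 2w - 4}.
Label its elements g_1 = u^{2} + \tfrac{1}{3}u - v + \tfrac{2}{3}w - 1, g_2 = v^{2} - \tfrac{11}{5}u + \tfrac{6}{5}, g_3 = w^{2} + u + 2w - 4.

Reduce p = -10u^{2} + 2w^{2} - \tfrac{4}{3}u + 10v - \tfrac{8}{3}w + 2 modulo G:
  leading term u^{2}: subtract (-10)·g_1 from -10u^{2} + 2w^{2} - \tfrac{4}{3}u + 10v - \tfrac{8}{3}w + 2 → 2w^{2} + 2u + 4w - 8
  leading term w^{2}: subtract (2)·g_3 from 2w^{2} + 2u + 4w - 8 → 0
  normal form = 0.
Since the normal form is 0, p ∈ I.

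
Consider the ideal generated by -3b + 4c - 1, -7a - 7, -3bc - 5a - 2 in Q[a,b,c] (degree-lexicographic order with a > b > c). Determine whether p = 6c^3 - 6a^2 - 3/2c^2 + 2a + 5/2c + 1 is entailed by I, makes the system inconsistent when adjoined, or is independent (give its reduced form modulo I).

First compute the reduced Gröbner basis of I by Buchberger's algorithm.
f_1 = -3b + 4c - 1, LT = b.
f_2 = -7a - 7, LT = a.
f_3 = -3bc - 5a - 2, LT = bc.

S(f_1,f_3): lcm = bc. S = -4/3c^2 - 5/3a + 1/3c - 2/3.
  leading term c^2: no divisor's leading term divides it; move -4/3c^2 to the remainder.
  leading term a: subtract (5/21)·f_2 from -5/3a + 1/3c - 2/3 → 1/3c + 1
  leading term c: no divisor's leading term divides it; move 1/3c to the remainder.
  leading term 1: no divisor's leading term divides it; move 1 to the remainder.
  remainder -4/3c^2 + 1/3c + 1 ≠ 0; add h_4 = -4/3c^2 + 1/3c + 1 to the basis.

The other S-polynomials (S(f_1,f_2), S(f_2,f_3), S(f_1,h_4), S(f_2,h_4), S(f_3,h_4)) all reduce to 0 modulo the current basis, so we have a Gröbner basis.
Inter-reduce: drop elements whose leading term is divisible by another's, tail-reduce, and make monic.
Reduced Gröbner basis: {c^2 - 1/4c - 3/4, a + 1, b - 4/3c + 1/3}.
Label its elements g_1 = c^2 - 1/4c - 3/4, g_2 = a + 1, g_3 = b - 4/3c + 1/3.

Reduce p = 6c^3 - 6a^2 - 3/2c^2 + 2a + 5/2c + 1 modulo G:
  leading term c^3: subtract (6c)·g_1 from 6c^3 - 6a^2 - 3/2c^2 + 2a + 5/2c + 1 → -6a^2 + 2a + 7c + 1
  leading term a^2: subtract (-6a)·g_2 from -6a^2 + 2a + 7c + 1 → 8a + 7c + 1
  leading term a: subtract (8)·g_2 from 8a + 7c + 1 → 7c - 7
  leading term c: no divisor's leading term divides it; move 7c to the remainder.
  leading term 1: no divisor's leading term divides it; move -7 to the remainder.
  normal form = 7c - 7.
The normal form is nonzero, so p ∉ I. Since p minus its normal form lies in I, I + (p) = I + (r) where r = 7c - 7; decide whether this ideal is the whole ring.
Run Buchberger on G together with r (pairs among the g_i already reduce to 0 since G is a Gröbner basis):
g_1 = c^2 - 1/4c - 3/4, LT = c^2.
g_2 = a + 1, LT = a.
g_3 = b - 4/3c + 1/3, LT = b.
r = 7c - 7, LT = c.

The S-polynomials (S(g_1,g_2), S(g_1,g_3), S(g_1,r), S(g_2,g_3), S(g_2,r), S(g_3,r)) all reduce to 0 modulo the current basis, so we have a Gröbner basis.
Inter-reduce: drop elements whose leading term is divisible by another's, tail-reduce, and make monic.
Reduced Gröbner basis: {a + 1, b - 1, c - 1}.
The reduced Gröbner basis of I + (p) is {a + 1, b - 1, c - 1} ≠ {1}, a proper ideal, so the enlarged system stays consistent: p is independent of I, with normal form 7c - 7.

6c^3 - 6a^2 - 3/2c^2 + 2a + 5/2c + 1 is independent of I; its normal form modulo I is 7c - 7.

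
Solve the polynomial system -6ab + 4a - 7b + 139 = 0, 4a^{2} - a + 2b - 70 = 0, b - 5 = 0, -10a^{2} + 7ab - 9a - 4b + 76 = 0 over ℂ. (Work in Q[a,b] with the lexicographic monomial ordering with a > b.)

{(4, 5)}

Compute a lex Gröbner basis by Buchberger's algorithm.
f_1 = -6ab + 4a - 7b + 139, LT = ab.
f_2 = 4a^{2} - a + 2b - 70, LT = a^{2}.
f_3 = b - 5, LT = b.
f_4 = -10a^{2} + 7ab - 9a - 4b + 76, LT = a^{2}.

S(f_1,f_2): lcm = a^{2}b. S = -\tfrac{2}{3}a^{2} + \tfrac{17}{12}ab - \tfrac{139}{6}a - \tfrac{1}{2}b^{2} + \tfrac{35}{2}b.
  leading term a^{2}: subtract (-\tfrac{1}{6})·f_2 from -\tfrac{2}{3}a^{2} + \tfrac{17}{12}ab - \tfrac{139}{6}a - \tfrac{1}{2}b^{2} + \tfrac{35}{2}b → \tfrac{17}{12}ab - \tfrac{70}{3}a - \tfrac{1}{2}b^{2} + \tfrac{107}{6}b - \tfrac{35}{3}
  leading term ab: subtract (-\tfrac{17}{72})·f_1 from \tfrac{17}{12}ab - \tfrac{70}{3}a - \tfrac{1}{2}b^{2} + \tfrac{107}{6}b - \tfrac{35}{3} → -\tfrac{403}{18}a - \tfrac{1}{2}b^{2} + \tfrac{1165}{72}b + \tfrac{1523}{72}
  leading term a: no divisor's leading term divides it; move -\tfrac{403}{18}a to the remainder.
  leading term b^{2}: subtract (-\tfrac{1}{2}b)·f_3 from -\tfrac{1}{2}b^{2} + \tfrac{1165}{72}b + \tfrac{1523}{72} → \tfrac{985}{72}b + \tfrac{1523}{72}
  leading term b: subtract (\tfrac{985}{72})·f_3 from \tfrac{985}{72}b + \tfrac{1523}{72} → \tfrac{806}{9}
  leading term 1: no divisor's leading term divides it; move \tfrac{806}{9} to the remainder.
  remainder -\tfrac{403}{18}a + \tfrac{806}{9} ≠ 0; add h_5 = -\tfrac{403}{18}a + \tfrac{806}{9} to the basis.

The other S-polynomials (S(f_1,f_3), S(f_1,f_4), S(f_2,f_3), S(f_2,f_4), S(f_3,f_4), S(f_1,h_5), S(f_2,h_5), S(f_3,h_5), S(f_4,h_5)) all reduce to 0 modulo the current basis, so we have a Gröbner basis.
Inter-reduce: drop elements whose leading term is divisible by another's, tail-reduce, and make monic.
Reduced Gröbner basis: {a - 4, b - 5}.

Since the basis is lex-ordered, b - 5 is univariate in b. Its roots are {5}. Back-substituting each root into the other basis elements fixes the other coordinates.
  b = 5: the earlier basis element becomes a - 4 = 0, giving a = 4 — point (4, 5).
Check: every point annihilates each of the original generators.
Zero-dimensionality of the ideal guarantees finitely many solutions over ℂ.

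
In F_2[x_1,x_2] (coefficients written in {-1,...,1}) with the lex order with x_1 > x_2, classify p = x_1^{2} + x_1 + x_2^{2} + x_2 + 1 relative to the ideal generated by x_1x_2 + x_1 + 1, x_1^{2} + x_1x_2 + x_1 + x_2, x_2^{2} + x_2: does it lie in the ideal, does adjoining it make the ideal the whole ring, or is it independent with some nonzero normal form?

Adjoining x_1^{2} + x_1 + x_2^{2} + x_2 + 1 makes the ideal the whole ring: the system is inconsistent.

First compute the reduced Gröbner basis of I by Buchberger's algorithm.
f_1 = x_1x_2 + x_1 + 1, LT = x_1x_2.
f_2 = x_1^{2} + x_1x_2 + x_1 + x_2, LT = x_1^{2}.
f_3 = x_2^{2} + x_2, LT = x_2^{2}.

S(f_1,f_2): lcm = x_1^{2}x_2. S = x_1^{2} + x_1x_2^{2} + x_1x_2 + x_1 + x_2^{2}.
  leading term x_1^{2}: subtract (1)·f_2 from x_1^{2} + x_1x_2^{2} + x_1x_2 + x_1 + x_2^{2} → x_1x_2^{2} + x_2^{2} + x_2
  leading term x_1x_2^{2}: subtract (x_2)·f_1 from x_1x_2^{2} + x_2^{2} + x_2 → x_1x_2 + x_2^{2}
  leading term x_1x_2: subtract (1)·f_1 from x_1x_2 + x_2^{2} → x_1 + x_2^{2} + 1
  leading term x_1: no divisor's leading term divides it; move x_1 to the remainder.
  leading term x_2^{2}: subtract (1)·f_3 from x_2^{2} + 1 → x_2 + 1
  leading term x_2: no divisor's leading term divides it; move x_2 to the remainder.
  leading term 1: no divisor's leading term divides it; move 1 to the remainder.
  remainder x_1 + x_2 + 1 ≠ 0; add h_4 = x_1 + x_2 + 1 to the basis.

S(f_1,f_3): lcm = x_1x_2^{2}. S = x_2.
  leading term x_2: no divisor's leading term divides it; move x_2 to the remainder.
  remainder x_2 ≠ 0; add h_5 = x_2 to the basis.

The other S-polynomials (S(f_2,f_3), S(f_1,h_4), S(f_2,h_4), S(f_3,h_4), S(f_1,h_5), S(f_2,h_5), S(f_3,h_5), S(h_4,h_5)) all reduce to 0 modulo the current basis, so we have a Gröbner basis.
Inter-reduce: drop elements whose leading term is divisible by another's, tail-reduce, and make monic.
Reduced Gröbner basis: {x_1 + 1, x_2}.
Label its elements g_1 = x_1 + 1, g_2 = x_2.

Reduce p = x_1^{2} + x_1 + x_2^{2} + x_2 + 1 modulo G:
  leading term x_1^{2}: subtract (x_1)·g_1 from x_1^{2} + x_1 + x_2^{2} + x_2 + 1 → x_2^{2} + x_2 + 1
  leading term x_2^{2}: subtract (x_2)·g_2 from x_2^{2} + x_2 + 1 → x_2 + 1
  leading term x_2: subtract (1)·g_2 from x_2 + 1 → 1
  leading term 1: no divisor's leading term divides it; move 1 to the remainder.
  normal form = 1.
The normal form is nonzero, so p ∉ I. Since p minus its normal form lies in I, I + (p) = I + (r) where r = 1; decide whether this ideal is the whole ring.
Here r = 1 is a nonzero constant, hence a unit: 1 ∈ I + (p), the Gröbner basis of I + (p) is {1}, and the enlarged system has no common solution — adjoining p is inconsistent.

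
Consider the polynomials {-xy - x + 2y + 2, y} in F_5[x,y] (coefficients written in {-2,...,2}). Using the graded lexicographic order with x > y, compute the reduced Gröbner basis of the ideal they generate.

G = {x - 2, y}

Buchberger's algorithm terminates because the ascending chain of leading-term ideals stabilizes.

f_1 = -xy - x + 2y + 2, LT = xy.
f_2 = y, LT = y.

S(f_1,f_2): lcm = xy. S = x - 2y - 2.
  reduce S modulo (f_1, f_2):
  remainder x - 2 ≠ 0; add g_3 = x - 2 to the basis.

The other S-polynomials (S(f_1,g_3), S(f_2,g_3)) all reduce to 0 modulo the current basis, so we have a Gröbner basis.
Inter-reduce: drop elements whose leading term is divisible by another's, tail-reduce, and make monic.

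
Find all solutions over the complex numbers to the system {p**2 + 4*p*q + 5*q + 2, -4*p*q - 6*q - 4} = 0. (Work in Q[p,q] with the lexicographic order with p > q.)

{(-2, 2), (1/4 - sqrt(17)/4, -7/8 - sqrt(17)/8), (1/4 + sqrt(17)/4, -7/8 + sqrt(17)/8)}

Compute a lex Gröbner basis by Buchberger's algorithm.
f_1 = p**2 + 4*p*q + 5*q + 2, LT = p**2.
f_2 = -4*p*q - 6*q - 4, LT = p*q.

S(f_1,f_2): lcm = p**2*q. S = 4*p*q**2 - 3/2*p*q - p + 5*q**2 + 2*q.
  reduce S modulo (f_1, f_2):
  remainder -p - q**2 + 1/4*q + 3/2 ≠ 0; add h_3 = -p - q**2 + 1/4*q + 3/2 to the basis.

S(f_2,h_3): lcm = p*q. S = -q**3 + 1/4*q**2 + 3*q + 1.
  reduce S modulo (f_1, f_2, h_3):
  remainder -q**3 + 1/4*q**2 + 3*q + 1 ≠ 0; add h_4 = -q**3 + 1/4*q**2 + 3*q + 1 to the basis.

The other S-polynomials (S(f_1,h_3), S(f_1,h_4), S(f_2,h_4), S(h_3,h_4)) all reduce to 0 modulo the current basis, so we have a Gröbner basis.
Inter-reduce: drop elements whose leading term is divisible by another's, tail-reduce, and make monic.
Reduced Gröbner basis: {p + q**2 - 1/4*q - 3/2, q**3 - 1/4*q**2 - 3*q - 1}.

A lex Gröbner basis eliminates variables successively. Here q**3 - 1/4*q**2 - 3*q - 1 depends only on q, with roots {2, -7/8 - sqrt(17)/8, -7/8 + sqrt(17)/8}; lifting each root through the earlier basis elements recovers the full solutions.
  q = 2: the earlier basis element becomes p + 2 = 0, giving p = -2 — point (-2, 2).
  q = -7/8 - sqrt(17)/8: the earlier basis element becomes p - 1/4 + sqrt(17)/4 = 0, giving p = 1/4 - sqrt(17)/4 — point (1/4 - sqrt(17)/4, -7/8 - sqrt(17)/8).
  q = -7/8 + sqrt(17)/8: the earlier basis element becomes p - sqrt(17)/4 - 1/4 = 0, giving p = 1/4 + sqrt(17)/4 — point (1/4 + sqrt(17)/4, -7/8 + sqrt(17)/8).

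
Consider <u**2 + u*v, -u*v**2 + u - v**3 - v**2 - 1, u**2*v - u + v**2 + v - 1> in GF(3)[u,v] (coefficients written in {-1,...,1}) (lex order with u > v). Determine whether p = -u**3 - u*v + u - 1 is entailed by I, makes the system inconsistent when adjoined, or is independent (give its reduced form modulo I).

First compute the reduced Gröbner basis of I by Buchberger's algorithm.
f_1 = u**2 + u*v, LT = u**2.
f_2 = -u*v**2 + u - v**3 - v**2 - 1, LT = u*v**2.
f_3 = u**2*v - u + v**2 + v - 1, LT = u**2*v.

S(f_1,f_2): lcm = u**2*v**2. S = u**2 - u*v**2 - u.
  reduce S modulo (f_1, f_2, f_3):
  remainder -u*v + u + v**3 + v**2 + 1 ≠ 0; add h_4 = -u*v + u + v**3 + v**2 + 1 to the basis.

S(f_1,f_3): lcm = u**2*v. S = u*v**2 + u - v**2 - v + 1.
  reduce S modulo (f_1, f_2, f_3, h_4):
  remainder -u - v**3 + v**2 - v ≠ 0; add h_5 = -u - v**3 + v**2 - v to the basis.

S(f_2,f_3): lcm = u**2*v**2. S = -u**2 + u*v**3 + u*v**2 + u*v + u - v**3 - v**2 + v.
  reduce S modulo (f_1, f_2, f_3, h_4, h_5):
  remainder -v**4 + v**3 + v - 1 ≠ 0; add h_6 = -v**4 + v**3 + v - 1 to the basis.

S(f_1,h_4): lcm = u**2*v. S = u**2 + u*v**3 - u*v**2 + u.
  reduce S modulo (f_1, f_2, f_3, h_4, h_5, h_6):
  remainder -v**3 + v**2 + v - 1 ≠ 0; add h_7 = -v**3 + v**2 + v - 1 to the basis.

S(f_1,h_5): lcm = u**2. S = -u*v**3 + u*v**2.
  reduce S modulo (f_1, f_2, f_3, h_4, h_5, h_6, h_7):
  remainder v**2 - v ≠ 0; add h_8 = v**2 - v to the basis.

S(f_3,h_5): lcm = u**2*v. S = -u*v**4 + u*v**3 - u*v**2 - u + v**2 + v - 1.
  reduce S modulo (f_1, f_2, f_3, h_4, h_5, h_6, h_7, h_8):
  remainder v - 1 ≠ 0; add h_9 = v - 1 to the basis.

The other S-polynomials (S(f_2,h_4), S(f_3,h_4), S(f_2,h_5), S(h_4,h_5), S(f_1,h_6), S(f_2,h_6), S(f_3,h_6), S(h_4,h_6), S(h_5,h_6), S(f_1,h_7), S(f_2,h_7), S(f_3,h_7), S(h_4,h_7), S(h_5,h_7), S(h_6,h_7), S(f_1,h_8), S(f_2,h_8), S(f_3,h_8), S(h_4,h_8), S(h_5,h_8), S(h_6,h_8), S(h_7,h_8), S(f_1,h_9), S(f_2,h_9), S(f_3,h_9), S(h_4,h_9), S(h_5,h_9), S(h_6,h_9), S(h_7,h_9), S(h_8,h_9)) all reduce to 0 modulo the current basis, so we have a Gröbner basis.
Inter-reduce: drop elements whose leading term is divisible by another's, tail-reduce, and make monic.
Reduced Gröbner basis: {u + 1, v - 1}.
Label its elements g_1 = u + 1, g_2 = v - 1.

Reduce p = -u**3 - u*v + u - 1 modulo G:
  leading term u**3: subtract (-u**2)·g_1 from -u**3 - u*v + u - 1 → u**2 - u*v + u - 1
  leading term u**2: subtract (u)·g_1 from u**2 - u*v + u - 1 → -u*v - 1
  leading term u*v: subtract (-v)·g_1 from -u*v - 1 → v - 1
  leading term v: subtract (1)·g_2 from v - 1 → 0
  normal form = 0.
Since the normal form is 0, p ∈ I.

The remainder on division by a Gröbner basis is unique — it is the normal form.

-u**3 - u*v + u - 1 lies in I (it reduces to 0).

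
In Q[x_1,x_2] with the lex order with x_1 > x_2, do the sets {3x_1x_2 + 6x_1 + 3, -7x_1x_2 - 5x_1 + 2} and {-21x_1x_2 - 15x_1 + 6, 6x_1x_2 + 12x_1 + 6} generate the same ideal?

Yes, the ideals are equal.

Two ideals are equal iff their reduced Gröbner bases coincide (the reduced basis is unique for a fixed ordering).
Buchberger on the first generating set:
f_1 = 3x_1x_2 + 6x_1 + 3, LT = x_1x_2.
f_2 = -7x_1x_2 - 5x_1 + 2, LT = x_1x_2.

S(f_1,f_2): lcm = x_1x_2. S = 9/7x_1 + 9/7.
  leading term x_1: no divisor's leading term divides it; move 9/7x_1 to the remainder.
  leading term 1: no divisor's leading term divides it; move 9/7 to the remainder.
  remainder 9/7x_1 + 9/7 ≠ 0; add g_3 = 9/7x_1 + 9/7 to the basis.

S(f_1,g_3): lcm = x_1x_2. S = 2x_1 - x_2 + 1.
  leading term x_1: subtract (14/9)·g_3 from 2x_1 - x_2 + 1 → -x_2 - 1
  leading term x_2: no divisor's leading term divides it; move -x_2 to the remainder.
  leading term 1: no divisor's leading term divides it; move -1 to the remainder.
  remainder -x_2 - 1 ≠ 0; add g_4 = -x_2 - 1 to the basis.

The other S-polynomials (S(f_2,g_3), S(f_1,g_4), S(f_2,g_4), S(g_3,g_4)) all reduce to 0 modulo the current basis, so we have a Gröbner basis.
Inter-reduce: drop elements whose leading term is divisible by another's, tail-reduce, and make monic.
Reduced Gröbner basis: {x_1 + 1, x_2 + 1}.

Buchberger on the second generating set:
h_1 = -21x_1x_2 - 15x_1 + 6, LT = x_1x_2.
h_2 = 6x_1x_2 + 12x_1 + 6, LT = x_1x_2.

S(h_1,h_2): lcm = x_1x_2. S = -9/7x_1 - 9/7.
  leading term x_1: no divisor's leading term divides it; move -9/7x_1 to the remainder.
  leading term 1: no divisor's leading term divides it; move -9/7 to the remainder.
  remainder -9/7x_1 - 9/7 ≠ 0; add k_3 = -9/7x_1 - 9/7 to the basis.

S(h_1,k_3): lcm = x_1x_2. S = 5/7x_1 - x_2 - 2/7.
  leading term x_1: subtract (-5/9)·k_3 from 5/7x_1 - x_2 - 2/7 → -x_2 - 1
  leading term x_2: no divisor's leading term divides it; move -x_2 to the remainder.
  leading term 1: no divisor's leading term divides it; move -1 to the remainder.
  remainder -x_2 - 1 ≠ 0; add k_4 = -x_2 - 1 to the basis.

The other S-polynomials (S(h_2,k_3), S(h_1,k_4), S(h_2,k_4), S(k_3,k_4)) all reduce to 0 modulo the current basis, so we have a Gröbner basis.
Inter-reduce: drop elements whose leading term is divisible by another's, tail-reduce, and make monic.
Reduced Gröbner basis: {x_1 + 1, x_2 + 1}.

Same reduced basis, so the two generating sets span the same ideal.
The choice of monomial ordering does not affect the verdict — as long as both bases are computed under the same ordering, their equality decides ideal equality.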